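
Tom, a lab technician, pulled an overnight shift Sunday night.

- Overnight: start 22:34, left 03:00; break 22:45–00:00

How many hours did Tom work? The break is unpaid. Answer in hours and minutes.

3 h 11 min

Overnight: 22:34 → midnight = 1 h 26 min; midnight → 03:00 = 3 h 0 min; span 4 h 26 min; less 75 min break → 3 h 11 min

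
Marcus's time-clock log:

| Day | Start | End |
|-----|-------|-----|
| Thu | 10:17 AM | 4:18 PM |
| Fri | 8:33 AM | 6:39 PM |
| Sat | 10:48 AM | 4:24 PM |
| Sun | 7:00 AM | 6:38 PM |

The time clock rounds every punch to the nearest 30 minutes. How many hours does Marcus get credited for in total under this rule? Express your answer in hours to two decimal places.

Thu: in 10:17 AM→10:30 AM, out 4:18 PM→4:30 PM; 6 h 0 min
Fri: in 8:33 AM→8:30 AM, out 6:39 PM→6:30 PM; 10 h 0 min
Sat: in 10:48 AM→11:00 AM, out 4:24 PM→4:30 PM; 5 h 30 min
Sun: in 7:00 AM→7:00 AM, out 6:38 PM→6:30 PM; 11 h 30 min
Total credited: 33 h 0 min.

33.00 hours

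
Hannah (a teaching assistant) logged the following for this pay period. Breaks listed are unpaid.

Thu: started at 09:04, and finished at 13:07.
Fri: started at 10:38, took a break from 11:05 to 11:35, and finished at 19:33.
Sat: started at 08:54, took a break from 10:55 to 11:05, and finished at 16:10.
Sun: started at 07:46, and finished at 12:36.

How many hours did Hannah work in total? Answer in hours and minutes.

Thu: 09:04–13:07 = 4 h 3 min
Fri: 10:38–19:33 = 8 h 55 min; less 30 min break → 8 h 25 min
Sat: 08:54–16:10 = 7 h 16 min; less 10 min break → 7 h 6 min
Sun: 07:46–12:36 = 4 h 50 min
Total: 4 h 3 min + 8 h 25 min + 7 h 6 min + 4 h 50 min = 24 h 24 min.

24 h 24 min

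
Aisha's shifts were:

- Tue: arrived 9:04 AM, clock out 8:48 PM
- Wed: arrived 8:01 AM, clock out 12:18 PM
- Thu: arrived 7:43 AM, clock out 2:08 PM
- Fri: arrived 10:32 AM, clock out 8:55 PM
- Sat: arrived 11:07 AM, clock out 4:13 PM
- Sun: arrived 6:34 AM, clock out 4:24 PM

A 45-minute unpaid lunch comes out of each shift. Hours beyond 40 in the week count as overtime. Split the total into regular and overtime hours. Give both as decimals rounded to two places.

Regular 40.00 hours, overtime 3.25 hours

Tue: 9:04 AM–8:48 PM = 11 h 44 min; less 45 min break → 10 h 59 min
Wed: 8:01 AM–12:18 PM = 4 h 17 min; less 45 min break → 3 h 32 min
Thu: 7:43 AM–2:08 PM = 6 h 25 min; less 45 min break → 5 h 40 min
Fri: 10:32 AM–8:55 PM = 10 h 23 min; less 45 min break → 9 h 38 min
Sat: 11:07 AM–4:13 PM = 5 h 6 min; less 45 min break → 4 h 21 min
Sun: 6:34 AM–4:24 PM = 9 h 50 min; less 45 min break → 9 h 5 min
Total worked: 43 h 15 min = 43.25 h.
Threshold 40 h → overtime 3 h 15 min, regular 40 h 0 min.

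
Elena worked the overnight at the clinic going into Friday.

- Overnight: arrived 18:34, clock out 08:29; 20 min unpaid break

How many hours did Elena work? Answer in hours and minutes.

Overnight: 18:34 → midnight = 5 h 26 min; midnight → 08:29 = 8 h 29 min; span 13 h 55 min; less 20 min break → 13 h 35 min

13 h 35 min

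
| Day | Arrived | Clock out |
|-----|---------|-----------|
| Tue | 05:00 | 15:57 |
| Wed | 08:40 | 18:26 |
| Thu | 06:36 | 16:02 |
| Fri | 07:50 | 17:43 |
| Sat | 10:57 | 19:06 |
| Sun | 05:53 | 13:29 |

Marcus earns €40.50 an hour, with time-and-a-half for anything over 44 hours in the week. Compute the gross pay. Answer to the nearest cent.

Tue: 05:00–15:57 = 10 h 57 min
Wed: 08:40–18:26 = 9 h 46 min
Thu: 06:36–16:02 = 9 h 26 min
Fri: 07:50–17:43 = 9 h 53 min
Sat: 10:57–19:06 = 8 h 9 min
Sun: 05:53–13:29 = 7 h 36 min
Total worked: 55 h 47 min = 3347 min.
Regular 44 h 0 min = 2640 min at €40.50/h; overtime 11 h 47 min = 707 min at €60.75/h.
Pay = (2640 × €40.50 + 707 × €60.75) ÷ 60 = €2497.84.

€2497.84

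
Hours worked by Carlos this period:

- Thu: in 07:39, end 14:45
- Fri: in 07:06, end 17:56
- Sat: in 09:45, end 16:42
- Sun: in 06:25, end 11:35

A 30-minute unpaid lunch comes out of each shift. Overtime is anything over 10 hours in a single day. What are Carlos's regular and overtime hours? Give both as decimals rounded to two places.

Thu: 07:39–14:45 = 7 h 6 min; less 30 min break → 6 h 36 min
Fri: 07:06–17:56 = 10 h 50 min; less 30 min break → 10 h 20 min
Sat: 09:45–16:42 = 6 h 57 min; less 30 min break → 6 h 27 min
Sun: 06:25–11:35 = 5 h 10 min; less 30 min break → 4 h 40 min
Thu reg 6 h 36 min / OT 0 h 0 min; Fri reg 10 h 0 min / OT 0 h 20 min; Sat reg 6 h 27 min / OT 0 h 0 min; Sun reg 4 h 40 min / OT 0 h 0 min.
Totals: regular 27 h 43 min, overtime 0 h 20 min.

Regular 27.72 hours, overtime 0.33 hours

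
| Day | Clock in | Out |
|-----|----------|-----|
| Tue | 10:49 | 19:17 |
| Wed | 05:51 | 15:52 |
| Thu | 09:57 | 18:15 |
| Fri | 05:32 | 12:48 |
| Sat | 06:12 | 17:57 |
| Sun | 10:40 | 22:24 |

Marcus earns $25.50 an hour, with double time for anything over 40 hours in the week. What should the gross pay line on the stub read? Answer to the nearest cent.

Tue: 10:49–19:17 = 8 h 28 min
Wed: 05:51–15:52 = 10 h 1 min
Thu: 09:57–18:15 = 8 h 18 min
Fri: 05:32–12:48 = 7 h 16 min
Sat: 06:12–17:57 = 11 h 45 min
Sun: 10:40–22:24 = 11 h 44 min
Total worked: 57 h 32 min = 3452 min.
Regular 40 h 0 min = 2400 min at $25.50/h; overtime 17 h 32 min = 1052 min at $51.00/h.
Pay = (2400 × $25.50 + 1052 × $51.00) ÷ 60 = $1914.20.

$1914.20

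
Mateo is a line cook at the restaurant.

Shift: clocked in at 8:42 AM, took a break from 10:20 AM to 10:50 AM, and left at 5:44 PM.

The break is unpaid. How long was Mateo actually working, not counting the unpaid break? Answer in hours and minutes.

8 h 32 min

Shift: 8:42 AM–5:44 PM = 9 h 2 min; less 30 min break → 8 h 32 min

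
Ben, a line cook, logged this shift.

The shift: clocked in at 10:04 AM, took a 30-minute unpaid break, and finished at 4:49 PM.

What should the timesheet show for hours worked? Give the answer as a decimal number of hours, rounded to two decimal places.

6.25 hours

The shift: 10:04 AM–4:49 PM = 6 h 45 min; less 30 min break → 6 h 15 min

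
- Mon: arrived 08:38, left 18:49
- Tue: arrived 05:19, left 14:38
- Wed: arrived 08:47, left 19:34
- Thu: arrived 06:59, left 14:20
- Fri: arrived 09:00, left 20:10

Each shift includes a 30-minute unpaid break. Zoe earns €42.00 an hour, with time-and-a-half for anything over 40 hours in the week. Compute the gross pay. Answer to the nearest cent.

Mon: 08:38–18:49 = 10 h 11 min; less 30 min break → 9 h 41 min
Tue: 05:19–14:38 = 9 h 19 min; less 30 min break → 8 h 49 min
Wed: 08:47–19:34 = 10 h 47 min; less 30 min break → 10 h 17 min
Thu: 06:59–14:20 = 7 h 21 min; less 30 min break → 6 h 51 min
Fri: 09:00–20:10 = 11 h 10 min; less 30 min break → 10 h 40 min
Total worked: 46 h 18 min = 2778 min.
Regular 40 h 0 min = 2400 min at €42.00/h; overtime 6 h 18 min = 378 min at €63.00/h.
Pay = (2400 × €42.00 + 378 × €63.00) ÷ 60 = €2076.90.

€2076.90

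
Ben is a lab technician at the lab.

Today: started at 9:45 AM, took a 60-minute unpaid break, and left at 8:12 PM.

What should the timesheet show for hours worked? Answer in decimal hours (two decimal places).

Today: 9:45 AM–8:12 PM = 10 h 27 min; less 60 min break → 9 h 27 min

9.45 hours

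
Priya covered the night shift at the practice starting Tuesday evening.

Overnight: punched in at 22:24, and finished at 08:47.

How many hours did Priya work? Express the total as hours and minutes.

Overnight: 22:24 → midnight = 1 h 36 min; midnight → 08:47 = 8 h 47 min; span 10 h 23 min

10 h 23 min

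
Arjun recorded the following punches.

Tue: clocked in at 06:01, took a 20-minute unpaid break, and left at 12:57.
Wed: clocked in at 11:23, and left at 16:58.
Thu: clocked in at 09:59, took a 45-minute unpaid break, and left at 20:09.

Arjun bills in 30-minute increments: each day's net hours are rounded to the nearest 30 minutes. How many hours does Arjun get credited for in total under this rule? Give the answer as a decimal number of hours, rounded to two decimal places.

Tue: 06:01–12:57 = 6 h 56 min − 20 min = 6 h 36 min → rounds to 6 h 30 min
Wed: 11:23–16:58 = 5 h 35 min → rounds to 5 h 30 min
Thu: 09:59–20:09 = 10 h 10 min − 45 min = 9 h 25 min → rounds to 9 h 30 min
Total credited: 21 h 30 min.

21.50 hours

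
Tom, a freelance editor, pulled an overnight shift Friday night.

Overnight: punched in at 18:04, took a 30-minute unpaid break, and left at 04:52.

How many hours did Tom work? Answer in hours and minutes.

10 h 18 min

Overnight: 18:04 → midnight = 5 h 56 min; midnight → 04:52 = 4 h 52 min; span 10 h 48 min; less 30 min break → 10 h 18 min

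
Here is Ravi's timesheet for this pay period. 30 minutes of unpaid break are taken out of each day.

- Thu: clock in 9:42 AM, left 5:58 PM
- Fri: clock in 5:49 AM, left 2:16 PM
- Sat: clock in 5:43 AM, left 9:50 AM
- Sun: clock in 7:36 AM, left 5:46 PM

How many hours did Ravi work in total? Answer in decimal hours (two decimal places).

Thu: 9:42 AM–5:58 PM = 8 h 16 min; less 30 min break → 7 h 46 min
Fri: 5:49 AM–2:16 PM = 8 h 27 min; less 30 min break → 7 h 57 min
Sat: 5:43 AM–9:50 AM = 4 h 7 min; less 30 min break → 3 h 37 min
Sun: 7:36 AM–5:46 PM = 10 h 10 min; less 30 min break → 9 h 40 min
Total: 7 h 46 min + 7 h 57 min + 3 h 37 min + 9 h 40 min = 29 h 0 min.

29.00 hours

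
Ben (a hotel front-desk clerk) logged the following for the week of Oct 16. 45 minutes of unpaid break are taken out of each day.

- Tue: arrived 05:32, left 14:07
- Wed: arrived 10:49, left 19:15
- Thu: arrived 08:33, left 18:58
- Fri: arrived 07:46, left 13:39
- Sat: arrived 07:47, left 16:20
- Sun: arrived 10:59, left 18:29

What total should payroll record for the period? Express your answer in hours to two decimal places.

44.87 hours

Tue: 05:32–14:07 = 8 h 35 min; less 45 min break → 7 h 50 min
Wed: 10:49–19:15 = 8 h 26 min; less 45 min break → 7 h 41 min
Thu: 08:33–18:58 = 10 h 25 min; less 45 min break → 9 h 40 min
Fri: 07:46–13:39 = 5 h 53 min; less 45 min break → 5 h 8 min
Sat: 07:47–16:20 = 8 h 33 min; less 45 min break → 7 h 48 min
Sun: 10:59–18:29 = 7 h 30 min; less 45 min break → 6 h 45 min
Total: 7 h 50 min + 7 h 41 min + 9 h 40 min + 5 h 8 min + 7 h 48 min + 6 h 45 min = 44 h 52 min.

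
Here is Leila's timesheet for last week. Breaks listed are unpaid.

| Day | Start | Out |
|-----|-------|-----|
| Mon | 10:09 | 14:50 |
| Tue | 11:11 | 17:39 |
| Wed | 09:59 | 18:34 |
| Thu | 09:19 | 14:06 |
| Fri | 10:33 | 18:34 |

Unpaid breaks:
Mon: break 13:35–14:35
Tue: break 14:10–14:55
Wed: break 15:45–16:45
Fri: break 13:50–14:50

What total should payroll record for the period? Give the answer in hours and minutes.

28 h 47 min

Mon: 10:09–14:50 = 4 h 41 min; less 60 min break → 3 h 41 min
Tue: 11:11–17:39 = 6 h 28 min; less 45 min break → 5 h 43 min
Wed: 09:59–18:34 = 8 h 35 min; less 60 min break → 7 h 35 min
Thu: 09:19–14:06 = 4 h 47 min
Fri: 10:33–18:34 = 8 h 1 min; less 60 min break → 7 h 1 min
Total: 3 h 41 min + 5 h 43 min + 7 h 35 min + 4 h 47 min + 7 h 1 min = 28 h 47 min.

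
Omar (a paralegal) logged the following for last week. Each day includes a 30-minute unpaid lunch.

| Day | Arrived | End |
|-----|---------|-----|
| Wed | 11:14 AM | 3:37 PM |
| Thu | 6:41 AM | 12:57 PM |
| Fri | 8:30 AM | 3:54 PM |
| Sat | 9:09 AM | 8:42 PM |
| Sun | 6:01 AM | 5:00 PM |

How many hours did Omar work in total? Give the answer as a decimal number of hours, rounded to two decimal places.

38.08 hours

Wed: 11:14 AM–3:37 PM = 4 h 23 min; less 30 min break → 3 h 53 min
Thu: 6:41 AM–12:57 PM = 6 h 16 min; less 30 min break → 5 h 46 min
Fri: 8:30 AM–3:54 PM = 7 h 24 min; less 30 min break → 6 h 54 min
Sat: 9:09 AM–8:42 PM = 11 h 33 min; less 30 min break → 11 h 3 min
Sun: 6:01 AM–5:00 PM = 10 h 59 min; less 30 min break → 10 h 29 min
Total: 3 h 53 min + 5 h 46 min + 6 h 54 min + 11 h 3 min + 10 h 29 min = 38 h 5 min.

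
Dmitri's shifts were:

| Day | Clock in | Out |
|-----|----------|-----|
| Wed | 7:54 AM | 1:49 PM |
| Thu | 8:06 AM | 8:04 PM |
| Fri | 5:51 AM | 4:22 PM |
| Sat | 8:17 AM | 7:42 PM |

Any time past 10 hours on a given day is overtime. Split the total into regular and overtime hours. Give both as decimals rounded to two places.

Regular 35.92 hours, overtime 3.90 hours

Wed: 7:54 AM–1:49 PM = 5 h 55 min
Thu: 8:06 AM–8:04 PM = 11 h 58 min
Fri: 5:51 AM–4:22 PM = 10 h 31 min
Sat: 8:17 AM–7:42 PM = 11 h 25 min
Wed reg 5 h 55 min / OT 0 h 0 min; Thu reg 10 h 0 min / OT 1 h 58 min; Fri reg 10 h 0 min / OT 0 h 31 min; Sat reg 10 h 0 min / OT 1 h 25 min.
Totals: regular 35 h 55 min, overtime 3 h 54 min.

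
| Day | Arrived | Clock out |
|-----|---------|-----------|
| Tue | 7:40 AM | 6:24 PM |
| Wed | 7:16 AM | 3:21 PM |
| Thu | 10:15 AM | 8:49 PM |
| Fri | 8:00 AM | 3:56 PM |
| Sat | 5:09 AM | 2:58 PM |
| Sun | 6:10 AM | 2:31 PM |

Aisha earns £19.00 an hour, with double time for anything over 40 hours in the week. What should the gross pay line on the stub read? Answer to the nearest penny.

£1348.37

Tue: 7:40 AM–6:24 PM = 10 h 44 min
Wed: 7:16 AM–3:21 PM = 8 h 5 min
Thu: 10:15 AM–8:49 PM = 10 h 34 min
Fri: 8:00 AM–3:56 PM = 7 h 56 min
Sat: 5:09 AM–2:58 PM = 9 h 49 min
Sun: 6:10 AM–2:31 PM = 8 h 21 min
Total worked: 55 h 29 min = 3329 min.
Regular 40 h 0 min = 2400 min at £19.00/h; overtime 15 h 29 min = 929 min at £38.00/h.
Pay = (2400 × £19.00 + 929 × £38.00) ÷ 60 = £1348.37.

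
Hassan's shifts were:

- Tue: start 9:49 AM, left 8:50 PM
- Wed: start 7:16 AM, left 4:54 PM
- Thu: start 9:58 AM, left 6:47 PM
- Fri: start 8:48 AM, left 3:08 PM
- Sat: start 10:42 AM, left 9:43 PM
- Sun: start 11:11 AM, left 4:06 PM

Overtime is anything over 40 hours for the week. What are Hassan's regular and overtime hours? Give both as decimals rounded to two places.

Regular 40.00 hours, overtime 11.73 hours

Tue: 9:49 AM–8:50 PM = 11 h 1 min
Wed: 7:16 AM–4:54 PM = 9 h 38 min
Thu: 9:58 AM–6:47 PM = 8 h 49 min
Fri: 8:48 AM–3:08 PM = 6 h 20 min
Sat: 10:42 AM–9:43 PM = 11 h 1 min
Sun: 11:11 AM–4:06 PM = 4 h 55 min
Total worked: 51 h 44 min = 51.73 h.
Threshold 40 h → overtime 11 h 44 min, regular 40 h 0 min.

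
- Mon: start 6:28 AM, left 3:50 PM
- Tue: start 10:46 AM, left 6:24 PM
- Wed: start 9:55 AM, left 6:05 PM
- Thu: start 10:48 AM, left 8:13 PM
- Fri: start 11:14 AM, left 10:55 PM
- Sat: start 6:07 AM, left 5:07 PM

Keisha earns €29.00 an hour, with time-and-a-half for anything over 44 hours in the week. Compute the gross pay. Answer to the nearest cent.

Mon: 6:28 AM–3:50 PM = 9 h 22 min
Tue: 10:46 AM–6:24 PM = 7 h 38 min
Wed: 9:55 AM–6:05 PM = 8 h 10 min
Thu: 10:48 AM–8:13 PM = 9 h 25 min
Fri: 11:14 AM–10:55 PM = 11 h 41 min
Sat: 6:07 AM–5:07 PM = 11 h 0 min
Total worked: 57 h 16 min = 3436 min.
Regular 44 h 0 min = 2640 min at €29.00/h; overtime 13 h 16 min = 796 min at €43.50/h.
Pay = (2640 × €29.00 + 796 × €43.50) ÷ 60 = €1853.10.

€1853.10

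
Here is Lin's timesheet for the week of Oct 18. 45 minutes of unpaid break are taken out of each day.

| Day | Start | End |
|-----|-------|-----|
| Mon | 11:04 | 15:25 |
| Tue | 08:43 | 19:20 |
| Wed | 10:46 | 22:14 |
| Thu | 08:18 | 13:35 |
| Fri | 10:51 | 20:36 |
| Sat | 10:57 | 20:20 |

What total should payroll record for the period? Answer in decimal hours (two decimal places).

Mon: 11:04–15:25 = 4 h 21 min; less 45 min break → 3 h 36 min
Tue: 08:43–19:20 = 10 h 37 min; less 45 min break → 9 h 52 min
Wed: 10:46–22:14 = 11 h 28 min; less 45 min break → 10 h 43 min
Thu: 08:18–13:35 = 5 h 17 min; less 45 min break → 4 h 32 min
Fri: 10:51–20:36 = 9 h 45 min; less 45 min break → 9 h 0 min
Sat: 10:57–20:20 = 9 h 23 min; less 45 min break → 8 h 38 min
Total: 3 h 36 min + 9 h 52 min + 10 h 43 min + 4 h 32 min + 9 h 0 min + 8 h 38 min = 46 h 21 min.

46.35 hours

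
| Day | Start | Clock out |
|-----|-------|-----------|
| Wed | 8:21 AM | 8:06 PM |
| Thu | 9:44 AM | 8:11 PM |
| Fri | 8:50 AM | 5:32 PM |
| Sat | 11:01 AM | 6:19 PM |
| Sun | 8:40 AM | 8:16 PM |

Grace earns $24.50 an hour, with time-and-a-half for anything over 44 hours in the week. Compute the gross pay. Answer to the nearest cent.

$1291.15

Wed: 8:21 AM–8:06 PM = 11 h 45 min
Thu: 9:44 AM–8:11 PM = 10 h 27 min
Fri: 8:50 AM–5:32 PM = 8 h 42 min
Sat: 11:01 AM–6:19 PM = 7 h 18 min
Sun: 8:40 AM–8:16 PM = 11 h 36 min
Total worked: 49 h 48 min = 2988 min.
Regular 44 h 0 min = 2640 min at $24.50/h; overtime 5 h 48 min = 348 min at $36.75/h.
Pay = (2640 × $24.50 + 348 × $36.75) ÷ 60 = $1291.15.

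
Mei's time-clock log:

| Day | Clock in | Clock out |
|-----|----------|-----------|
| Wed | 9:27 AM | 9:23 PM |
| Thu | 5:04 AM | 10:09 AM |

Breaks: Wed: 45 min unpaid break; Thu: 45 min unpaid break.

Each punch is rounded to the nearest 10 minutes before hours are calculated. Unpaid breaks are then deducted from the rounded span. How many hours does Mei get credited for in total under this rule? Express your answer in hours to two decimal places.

15.50 hours

Wed: in 9:27 AM→9:30 AM, out 9:23 PM→9:20 PM; 11 h 50 min − 45 min = 11 h 5 min
Thu: in 5:04 AM→5:00 AM, out 10:09 AM→10:10 AM; 5 h 10 min − 45 min = 4 h 25 min
Total credited: 15 h 30 min.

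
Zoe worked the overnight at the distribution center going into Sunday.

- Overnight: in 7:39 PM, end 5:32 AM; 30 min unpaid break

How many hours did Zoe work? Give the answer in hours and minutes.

Overnight: 7:39 PM → midnight = 4 h 21 min; midnight → 5:32 AM = 5 h 32 min; span 9 h 53 min; less 30 min break → 9 h 23 min

9 h 23 min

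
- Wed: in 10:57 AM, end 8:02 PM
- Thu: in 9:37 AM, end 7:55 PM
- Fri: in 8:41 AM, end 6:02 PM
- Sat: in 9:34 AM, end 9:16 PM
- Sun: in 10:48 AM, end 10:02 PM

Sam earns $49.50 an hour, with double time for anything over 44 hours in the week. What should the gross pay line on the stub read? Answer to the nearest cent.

Wed: 10:57 AM–8:02 PM = 9 h 5 min
Thu: 9:37 AM–7:55 PM = 10 h 18 min
Fri: 8:41 AM–6:02 PM = 9 h 21 min
Sat: 9:34 AM–9:16 PM = 11 h 42 min
Sun: 10:48 AM–10:02 PM = 11 h 14 min
Total worked: 51 h 40 min = 3100 min.
Regular 44 h 0 min = 2640 min at $49.50/h; overtime 7 h 40 min = 460 min at $99.00/h.
Pay = (2640 × $49.50 + 460 × $99.00) ÷ 60 = $2937.00.

$2937.00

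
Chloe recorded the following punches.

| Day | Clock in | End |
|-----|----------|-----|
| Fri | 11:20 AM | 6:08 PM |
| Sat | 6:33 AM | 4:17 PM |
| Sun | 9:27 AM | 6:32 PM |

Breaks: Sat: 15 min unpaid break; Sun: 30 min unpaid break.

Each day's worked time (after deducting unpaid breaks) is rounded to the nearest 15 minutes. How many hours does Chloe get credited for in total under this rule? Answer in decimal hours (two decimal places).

24.75 hours

Fri: 11:20 AM–6:08 PM = 6 h 48 min → rounds to 6 h 45 min
Sat: 6:33 AM–4:17 PM = 9 h 44 min − 15 min = 9 h 29 min → rounds to 9 h 30 min
Sun: 9:27 AM–6:32 PM = 9 h 5 min − 30 min = 8 h 35 min → rounds to 8 h 30 min
Total credited: 24 h 45 min.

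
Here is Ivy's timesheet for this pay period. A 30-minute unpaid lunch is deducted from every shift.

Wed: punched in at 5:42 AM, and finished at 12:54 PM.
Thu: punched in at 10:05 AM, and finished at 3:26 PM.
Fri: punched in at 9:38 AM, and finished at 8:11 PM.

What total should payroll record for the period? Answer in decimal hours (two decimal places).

21.60 hours

Wed: 5:42 AM–12:54 PM = 7 h 12 min; less 30 min break → 6 h 42 min
Thu: 10:05 AM–3:26 PM = 5 h 21 min; less 30 min break → 4 h 51 min
Fri: 9:38 AM–8:11 PM = 10 h 33 min; less 30 min break → 10 h 3 min
Total: 6 h 42 min + 4 h 51 min + 10 h 3 min = 21 h 36 min.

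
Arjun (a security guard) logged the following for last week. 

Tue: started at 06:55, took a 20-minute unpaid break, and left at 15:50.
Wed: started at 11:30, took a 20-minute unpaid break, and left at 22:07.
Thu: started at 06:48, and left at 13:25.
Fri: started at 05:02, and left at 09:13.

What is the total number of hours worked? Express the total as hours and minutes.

Tue: 06:55–15:50 = 8 h 55 min; less 20 min break → 8 h 35 min
Wed: 11:30–22:07 = 10 h 37 min; less 20 min break → 10 h 17 min
Thu: 06:48–13:25 = 6 h 37 min
Fri: 05:02–09:13 = 4 h 11 min
Total: 8 h 35 min + 10 h 17 min + 6 h 37 min + 4 h 11 min = 29 h 40 min.

29 h 40 min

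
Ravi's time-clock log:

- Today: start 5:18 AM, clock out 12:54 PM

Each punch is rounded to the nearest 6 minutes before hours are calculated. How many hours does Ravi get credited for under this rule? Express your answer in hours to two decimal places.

7.60 hours

Today: in 5:18 AM→5:18 AM, out 12:54 PM→12:54 PM; 7 h 36 min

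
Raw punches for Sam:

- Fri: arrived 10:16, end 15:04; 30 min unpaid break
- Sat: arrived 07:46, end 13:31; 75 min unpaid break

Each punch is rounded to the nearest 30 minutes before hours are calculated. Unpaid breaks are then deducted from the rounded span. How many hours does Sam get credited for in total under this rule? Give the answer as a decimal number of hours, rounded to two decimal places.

Fri: in 10:16→10:30, out 15:04→15:00; 4 h 30 min − 30 min = 4 h 0 min
Sat: in 07:46→08:00, out 13:31→13:30; 5 h 30 min − 75 min = 4 h 15 min
Total credited: 8 h 15 min.

8.25 hours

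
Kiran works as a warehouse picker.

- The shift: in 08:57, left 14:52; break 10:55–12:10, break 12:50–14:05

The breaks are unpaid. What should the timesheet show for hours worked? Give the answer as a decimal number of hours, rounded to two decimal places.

3.42 hours

The shift: 08:57–14:52 = 5 h 55 min; less 150 min break → 3 h 25 min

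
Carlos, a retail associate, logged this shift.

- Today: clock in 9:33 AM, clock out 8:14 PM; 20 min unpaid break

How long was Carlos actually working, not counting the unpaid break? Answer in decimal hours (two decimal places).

10.35 hours

Today: 9:33 AM–8:14 PM = 10 h 41 min; less 20 min break → 10 h 21 min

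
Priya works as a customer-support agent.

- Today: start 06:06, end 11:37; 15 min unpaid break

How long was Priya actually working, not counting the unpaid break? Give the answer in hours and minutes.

5 h 16 min

Today: 06:06–11:37 = 5 h 31 min; less 15 min break → 5 h 16 min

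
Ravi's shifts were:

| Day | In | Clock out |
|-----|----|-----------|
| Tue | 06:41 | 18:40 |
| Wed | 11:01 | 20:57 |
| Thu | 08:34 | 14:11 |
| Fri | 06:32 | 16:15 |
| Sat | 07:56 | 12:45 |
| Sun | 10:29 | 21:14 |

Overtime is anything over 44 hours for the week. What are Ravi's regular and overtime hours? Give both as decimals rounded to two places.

Regular 44.00 hours, overtime 8.82 hours

Tue: 06:41–18:40 = 11 h 59 min
Wed: 11:01–20:57 = 9 h 56 min
Thu: 08:34–14:11 = 5 h 37 min
Fri: 06:32–16:15 = 9 h 43 min
Sat: 07:56–12:45 = 4 h 49 min
Sun: 10:29–21:14 = 10 h 45 min
Total worked: 52 h 49 min = 52.82 h.
Threshold 44 h → overtime 8 h 49 min, regular 44 h 0 min.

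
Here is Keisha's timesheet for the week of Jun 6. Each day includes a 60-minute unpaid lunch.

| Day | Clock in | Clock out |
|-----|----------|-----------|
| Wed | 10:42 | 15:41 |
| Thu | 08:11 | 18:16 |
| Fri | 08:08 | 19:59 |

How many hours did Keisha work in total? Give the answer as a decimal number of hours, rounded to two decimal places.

Wed: 10:42–15:41 = 4 h 59 min; less 60 min break → 3 h 59 min
Thu: 08:11–18:16 = 10 h 5 min; less 60 min break → 9 h 5 min
Fri: 08:08–19:59 = 11 h 51 min; less 60 min break → 10 h 51 min
Total: 3 h 59 min + 9 h 5 min + 10 h 51 min = 23 h 55 min.

23.92 hours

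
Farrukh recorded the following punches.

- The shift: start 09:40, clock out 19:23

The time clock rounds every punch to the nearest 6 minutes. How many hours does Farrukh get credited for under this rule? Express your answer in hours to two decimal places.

9.70 hours

The shift: in 09:40→09:42, out 19:23→19:24; 9 h 42 min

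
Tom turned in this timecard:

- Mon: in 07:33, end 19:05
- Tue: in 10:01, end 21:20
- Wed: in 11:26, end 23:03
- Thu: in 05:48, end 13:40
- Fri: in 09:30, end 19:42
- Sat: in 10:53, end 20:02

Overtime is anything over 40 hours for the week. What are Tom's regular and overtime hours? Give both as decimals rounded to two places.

Mon: 07:33–19:05 = 11 h 32 min
Tue: 10:01–21:20 = 11 h 19 min
Wed: 11:26–23:03 = 11 h 37 min
Thu: 05:48–13:40 = 7 h 52 min
Fri: 09:30–19:42 = 10 h 12 min
Sat: 10:53–20:02 = 9 h 9 min
Total worked: 61 h 41 min = 61.68 h.
Threshold 40 h → overtime 21 h 41 min, regular 40 h 0 min.

Regular 40.00 hours, overtime 21.68 hours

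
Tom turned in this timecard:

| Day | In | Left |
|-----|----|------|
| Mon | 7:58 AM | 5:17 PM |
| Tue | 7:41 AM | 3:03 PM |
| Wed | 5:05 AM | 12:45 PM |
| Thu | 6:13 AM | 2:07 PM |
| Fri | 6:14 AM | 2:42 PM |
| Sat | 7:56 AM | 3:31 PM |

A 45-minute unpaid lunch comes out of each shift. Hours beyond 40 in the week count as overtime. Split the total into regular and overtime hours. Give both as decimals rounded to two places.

Regular 40.00 hours, overtime 3.80 hours

Mon: 7:58 AM–5:17 PM = 9 h 19 min; less 45 min break → 8 h 34 min
Tue: 7:41 AM–3:03 PM = 7 h 22 min; less 45 min break → 6 h 37 min
Wed: 5:05 AM–12:45 PM = 7 h 40 min; less 45 min break → 6 h 55 min
Thu: 6:13 AM–2:07 PM = 7 h 54 min; less 45 min break → 7 h 9 min
Fri: 6:14 AM–2:42 PM = 8 h 28 min; less 45 min break → 7 h 43 min
Sat: 7:56 AM–3:31 PM = 7 h 35 min; less 45 min break → 6 h 50 min
Total worked: 43 h 48 min = 43.80 h.
Threshold 40 h → overtime 3 h 48 min, regular 40 h 0 min.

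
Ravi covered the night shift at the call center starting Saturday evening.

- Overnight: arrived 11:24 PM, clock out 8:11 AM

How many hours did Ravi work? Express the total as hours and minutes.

8 h 47 min

Overnight: 11:24 PM → midnight = 0 h 36 min; midnight → 8:11 AM = 8 h 11 min; span 8 h 47 min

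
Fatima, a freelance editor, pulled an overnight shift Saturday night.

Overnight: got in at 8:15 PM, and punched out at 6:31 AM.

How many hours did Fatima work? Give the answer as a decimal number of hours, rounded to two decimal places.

10.27 hours

Overnight: 8:15 PM → midnight = 3 h 45 min; midnight → 6:31 AM = 6 h 31 min; span 10 h 16 min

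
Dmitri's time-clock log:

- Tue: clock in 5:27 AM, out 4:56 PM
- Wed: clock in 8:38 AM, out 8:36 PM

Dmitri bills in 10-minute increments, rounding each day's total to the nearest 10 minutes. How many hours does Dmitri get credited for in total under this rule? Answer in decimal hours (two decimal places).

Tue: 5:27 AM–4:56 PM = 11 h 29 min → rounds to 11 h 30 min
Wed: 8:38 AM–8:36 PM = 11 h 58 min → rounds to 12 h 0 min
Total credited: 23 h 30 min.

23.50 hours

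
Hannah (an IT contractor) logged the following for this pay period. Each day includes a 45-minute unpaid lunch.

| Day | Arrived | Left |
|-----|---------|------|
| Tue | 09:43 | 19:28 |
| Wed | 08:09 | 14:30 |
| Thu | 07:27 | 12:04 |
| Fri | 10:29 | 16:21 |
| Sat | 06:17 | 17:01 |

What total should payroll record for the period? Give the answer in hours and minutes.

33 h 34 min

Tue: 09:43–19:28 = 9 h 45 min; less 45 min break → 9 h 0 min
Wed: 08:09–14:30 = 6 h 21 min; less 45 min break → 5 h 36 min
Thu: 07:27–12:04 = 4 h 37 min; less 45 min break → 3 h 52 min
Fri: 10:29–16:21 = 5 h 52 min; less 45 min break → 5 h 7 min
Sat: 06:17–17:01 = 10 h 44 min; less 45 min break → 9 h 59 min
Total: 9 h 0 min + 5 h 36 min + 3 h 52 min + 5 h 7 min + 9 h 59 min = 33 h 34 min.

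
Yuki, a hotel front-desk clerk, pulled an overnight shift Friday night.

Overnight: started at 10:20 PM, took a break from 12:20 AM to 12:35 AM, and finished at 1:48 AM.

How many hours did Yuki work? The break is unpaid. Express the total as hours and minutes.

3 h 13 min

Overnight: 10:20 PM → midnight = 1 h 40 min; midnight → 1:48 AM = 1 h 48 min; span 3 h 28 min; less 15 min break → 3 h 13 min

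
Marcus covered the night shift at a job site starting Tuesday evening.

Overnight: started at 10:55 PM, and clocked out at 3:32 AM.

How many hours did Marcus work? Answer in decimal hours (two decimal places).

4.62 hours

Overnight: 10:55 PM → midnight = 1 h 5 min; midnight → 3:32 AM = 3 h 32 min; span 4 h 37 min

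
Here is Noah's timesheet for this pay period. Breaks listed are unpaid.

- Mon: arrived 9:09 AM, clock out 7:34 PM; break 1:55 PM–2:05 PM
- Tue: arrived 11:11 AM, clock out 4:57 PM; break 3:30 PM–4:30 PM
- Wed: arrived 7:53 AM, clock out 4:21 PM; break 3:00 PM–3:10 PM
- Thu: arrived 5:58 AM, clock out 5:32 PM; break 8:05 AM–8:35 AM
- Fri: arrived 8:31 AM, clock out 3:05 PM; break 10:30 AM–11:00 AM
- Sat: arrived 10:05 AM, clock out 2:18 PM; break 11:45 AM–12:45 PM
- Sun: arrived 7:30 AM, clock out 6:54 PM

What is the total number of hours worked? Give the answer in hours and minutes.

Mon: 9:09 AM–7:34 PM = 10 h 25 min; less 10 min break → 10 h 15 min
Tue: 11:11 AM–4:57 PM = 5 h 46 min; less 60 min break → 4 h 46 min
Wed: 7:53 AM–4:21 PM = 8 h 28 min; less 10 min break → 8 h 18 min
Thu: 5:58 AM–5:32 PM = 11 h 34 min; less 30 min break → 11 h 4 min
Fri: 8:31 AM–3:05 PM = 6 h 34 min; less 30 min break → 6 h 4 min
Sat: 10:05 AM–2:18 PM = 4 h 13 min; less 60 min break → 3 h 13 min
Sun: 7:30 AM–6:54 PM = 11 h 24 min
Total: 10 h 15 min + 4 h 46 min + 8 h 18 min + 11 h 4 min + 6 h 4 min + 3 h 13 min + 11 h 24 min = 55 h 4 min.

55 h 4 min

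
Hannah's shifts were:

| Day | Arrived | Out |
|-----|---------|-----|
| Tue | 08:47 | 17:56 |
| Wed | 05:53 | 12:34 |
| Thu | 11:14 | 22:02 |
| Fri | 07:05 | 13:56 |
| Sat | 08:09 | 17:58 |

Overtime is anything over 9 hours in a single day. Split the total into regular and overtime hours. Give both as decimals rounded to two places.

Tue: 08:47–17:56 = 9 h 9 min
Wed: 05:53–12:34 = 6 h 41 min
Thu: 11:14–22:02 = 10 h 48 min
Fri: 07:05–13:56 = 6 h 51 min
Sat: 08:09–17:58 = 9 h 49 min
Tue reg 9 h 0 min / OT 0 h 9 min; Wed reg 6 h 41 min / OT 0 h 0 min; Thu reg 9 h 0 min / OT 1 h 48 min; Fri reg 6 h 51 min / OT 0 h 0 min; Sat reg 9 h 0 min / OT 0 h 49 min.
Totals: regular 40 h 32 min, overtime 2 h 46 min.

Regular 40.53 hours, overtime 2.77 hours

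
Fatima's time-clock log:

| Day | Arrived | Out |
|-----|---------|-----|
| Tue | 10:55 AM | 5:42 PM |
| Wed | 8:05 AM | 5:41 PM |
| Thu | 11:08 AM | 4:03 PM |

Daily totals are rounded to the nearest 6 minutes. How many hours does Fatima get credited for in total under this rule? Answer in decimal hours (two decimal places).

Tue: 10:55 AM–5:42 PM = 6 h 47 min → rounds to 6 h 48 min
Wed: 8:05 AM–5:41 PM = 9 h 36 min → rounds to 9 h 36 min
Thu: 11:08 AM–4:03 PM = 4 h 55 min → rounds to 4 h 54 min
Total credited: 21 h 18 min.

21.30 hours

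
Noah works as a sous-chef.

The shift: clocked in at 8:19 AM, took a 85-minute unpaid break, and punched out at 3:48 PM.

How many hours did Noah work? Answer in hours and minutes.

6 h 4 min

The shift: 8:19 AM–3:48 PM = 7 h 29 min; less 85 min break → 6 h 4 min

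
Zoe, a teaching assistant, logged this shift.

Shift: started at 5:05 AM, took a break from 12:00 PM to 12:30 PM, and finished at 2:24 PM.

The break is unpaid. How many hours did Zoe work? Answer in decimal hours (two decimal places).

Shift: 5:05 AM–2:24 PM = 9 h 19 min; less 30 min break → 8 h 49 min

8.82 hours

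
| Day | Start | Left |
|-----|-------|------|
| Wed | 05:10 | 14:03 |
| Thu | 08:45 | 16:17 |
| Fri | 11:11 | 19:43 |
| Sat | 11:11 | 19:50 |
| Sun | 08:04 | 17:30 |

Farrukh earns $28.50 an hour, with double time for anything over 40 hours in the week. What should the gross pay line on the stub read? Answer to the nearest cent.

$1312.90

Wed: 05:10–14:03 = 8 h 53 min
Thu: 08:45–16:17 = 7 h 32 min
Fri: 11:11–19:43 = 8 h 32 min
Sat: 11:11–19:50 = 8 h 39 min
Sun: 08:04–17:30 = 9 h 26 min
Total worked: 43 h 2 min = 2582 min.
Regular 40 h 0 min = 2400 min at $28.50/h; overtime 3 h 2 min = 182 min at $57.00/h.
Pay = (2400 × $28.50 + 182 × $57.00) ÷ 60 = $1312.90.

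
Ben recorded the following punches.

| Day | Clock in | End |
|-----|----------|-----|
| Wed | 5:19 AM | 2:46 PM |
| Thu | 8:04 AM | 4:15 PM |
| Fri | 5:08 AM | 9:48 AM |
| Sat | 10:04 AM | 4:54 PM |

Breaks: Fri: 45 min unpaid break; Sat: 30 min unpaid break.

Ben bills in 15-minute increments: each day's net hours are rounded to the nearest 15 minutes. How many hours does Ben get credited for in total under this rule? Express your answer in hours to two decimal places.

28.00 hours

Wed: 5:19 AM–2:46 PM = 9 h 27 min → rounds to 9 h 30 min
Thu: 8:04 AM–4:15 PM = 8 h 11 min → rounds to 8 h 15 min
Fri: 5:08 AM–9:48 AM = 4 h 40 min − 45 min = 3 h 55 min → rounds to 4 h 0 min
Sat: 10:04 AM–4:54 PM = 6 h 50 min − 30 min = 6 h 20 min → rounds to 6 h 15 min
Total credited: 28 h 0 min.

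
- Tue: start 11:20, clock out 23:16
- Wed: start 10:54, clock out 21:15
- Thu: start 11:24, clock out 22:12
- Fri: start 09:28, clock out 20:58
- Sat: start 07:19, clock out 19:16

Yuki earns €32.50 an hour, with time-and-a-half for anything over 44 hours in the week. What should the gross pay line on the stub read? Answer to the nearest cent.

€2041.00

Tue: 11:20–23:16 = 11 h 56 min
Wed: 10:54–21:15 = 10 h 21 min
Thu: 11:24–22:12 = 10 h 48 min
Fri: 09:28–20:58 = 11 h 30 min
Sat: 07:19–19:16 = 11 h 57 min
Total worked: 56 h 32 min = 3392 min.
Regular 44 h 0 min = 2640 min at €32.50/h; overtime 12 h 32 min = 752 min at €48.75/h.
Pay = (2640 × €32.50 + 752 × €48.75) ÷ 60 = €2041.00.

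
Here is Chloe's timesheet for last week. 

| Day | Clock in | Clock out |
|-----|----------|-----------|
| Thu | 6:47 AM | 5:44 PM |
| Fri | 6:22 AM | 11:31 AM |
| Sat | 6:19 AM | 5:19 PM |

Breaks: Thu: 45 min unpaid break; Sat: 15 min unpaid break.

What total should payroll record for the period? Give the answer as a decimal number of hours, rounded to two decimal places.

Thu: 6:47 AM–5:44 PM = 10 h 57 min; less 45 min break → 10 h 12 min
Fri: 6:22 AM–11:31 AM = 5 h 9 min
Sat: 6:19 AM–5:19 PM = 11 h 0 min; less 15 min break → 10 h 45 min
Total: 10 h 12 min + 5 h 9 min + 10 h 45 min = 26 h 6 min.

26.10 hours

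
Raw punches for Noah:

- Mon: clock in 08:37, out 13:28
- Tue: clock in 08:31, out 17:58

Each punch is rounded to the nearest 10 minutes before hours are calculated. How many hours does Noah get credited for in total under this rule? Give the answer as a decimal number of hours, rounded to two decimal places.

Mon: in 08:37→08:40, out 13:28→13:30; 4 h 50 min
Tue: in 08:31→08:30, out 17:58→18:00; 9 h 30 min
Total credited: 14 h 20 min.

14.33 hours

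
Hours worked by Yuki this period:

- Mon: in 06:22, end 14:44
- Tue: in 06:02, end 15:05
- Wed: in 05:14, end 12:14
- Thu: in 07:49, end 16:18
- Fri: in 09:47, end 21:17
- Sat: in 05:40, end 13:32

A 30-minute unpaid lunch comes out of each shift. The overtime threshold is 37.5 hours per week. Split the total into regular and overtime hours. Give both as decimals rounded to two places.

Regular 37.50 hours, overtime 11.77 hours

Mon: 06:22–14:44 = 8 h 22 min; less 30 min break → 7 h 52 min
Tue: 06:02–15:05 = 9 h 3 min; less 30 min break → 8 h 33 min
Wed: 05:14–12:14 = 7 h 0 min; less 30 min break → 6 h 30 min
Thu: 07:49–16:18 = 8 h 29 min; less 30 min break → 7 h 59 min
Fri: 09:47–21:17 = 11 h 30 min; less 30 min break → 11 h 0 min
Sat: 05:40–13:32 = 7 h 52 min; less 30 min break → 7 h 22 min
Total worked: 49 h 16 min = 49.27 h.
Threshold 37.5 h → overtime 11 h 46 min, regular 37 h 30 min.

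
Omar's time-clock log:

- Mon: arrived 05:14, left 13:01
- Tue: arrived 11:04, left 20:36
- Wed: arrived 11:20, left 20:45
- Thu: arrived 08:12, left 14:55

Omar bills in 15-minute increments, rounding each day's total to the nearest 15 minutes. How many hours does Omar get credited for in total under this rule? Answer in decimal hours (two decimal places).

Mon: 05:14–13:01 = 7 h 47 min → rounds to 7 h 45 min
Tue: 11:04–20:36 = 9 h 32 min → rounds to 9 h 30 min
Wed: 11:20–20:45 = 9 h 25 min → rounds to 9 h 30 min
Thu: 08:12–14:55 = 6 h 43 min → rounds to 6 h 45 min
Total credited: 33 h 30 min.

33.50 hours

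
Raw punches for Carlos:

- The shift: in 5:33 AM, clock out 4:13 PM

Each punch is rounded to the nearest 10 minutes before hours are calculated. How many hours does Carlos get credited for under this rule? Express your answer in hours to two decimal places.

10.67 hours

The shift: in 5:33 AM→5:30 AM, out 4:13 PM→4:10 PM; 10 h 40 min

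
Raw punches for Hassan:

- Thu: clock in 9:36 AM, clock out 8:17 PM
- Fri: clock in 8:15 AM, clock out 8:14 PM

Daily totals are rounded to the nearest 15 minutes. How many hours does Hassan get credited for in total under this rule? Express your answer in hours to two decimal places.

Thu: 9:36 AM–8:17 PM = 10 h 41 min → rounds to 10 h 45 min
Fri: 8:15 AM–8:14 PM = 11 h 59 min → rounds to 12 h 0 min
Total credited: 22 h 45 min.

22.75 hours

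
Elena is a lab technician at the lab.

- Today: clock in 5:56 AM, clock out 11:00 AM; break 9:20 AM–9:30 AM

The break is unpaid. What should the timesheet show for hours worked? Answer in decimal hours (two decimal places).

4.90 hours

Today: 5:56 AM–11:00 AM = 5 h 4 min; less 10 min break → 4 h 54 min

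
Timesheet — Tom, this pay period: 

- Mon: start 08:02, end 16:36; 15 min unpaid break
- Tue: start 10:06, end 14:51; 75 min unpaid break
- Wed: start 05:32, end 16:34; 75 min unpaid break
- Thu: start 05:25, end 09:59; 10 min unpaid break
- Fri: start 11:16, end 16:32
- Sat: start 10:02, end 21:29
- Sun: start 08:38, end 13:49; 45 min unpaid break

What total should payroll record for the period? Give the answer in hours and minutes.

47 h 9 min

Mon: 08:02–16:36 = 8 h 34 min; less 15 min break → 8 h 19 min
Tue: 10:06–14:51 = 4 h 45 min; less 75 min break → 3 h 30 min
Wed: 05:32–16:34 = 11 h 2 min; less 75 min break → 9 h 47 min
Thu: 05:25–09:59 = 4 h 34 min; less 10 min break → 4 h 24 min
Fri: 11:16–16:32 = 5 h 16 min
Sat: 10:02–21:29 = 11 h 27 min
Sun: 08:38–13:49 = 5 h 11 min; less 45 min break → 4 h 26 min
Total: 8 h 19 min + 3 h 30 min + 9 h 47 min + 4 h 24 min + 5 h 16 min + 11 h 27 min + 4 h 26 min = 47 h 9 min.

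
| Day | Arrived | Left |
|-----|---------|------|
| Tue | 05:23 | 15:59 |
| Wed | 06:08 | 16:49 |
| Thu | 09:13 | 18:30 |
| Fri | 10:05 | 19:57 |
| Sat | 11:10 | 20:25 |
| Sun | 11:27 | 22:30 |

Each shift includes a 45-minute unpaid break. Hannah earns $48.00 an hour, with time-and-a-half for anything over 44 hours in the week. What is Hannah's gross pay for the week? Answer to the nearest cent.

$2992.80

Tue: 05:23–15:59 = 10 h 36 min; less 45 min break → 9 h 51 min
Wed: 06:08–16:49 = 10 h 41 min; less 45 min break → 9 h 56 min
Thu: 09:13–18:30 = 9 h 17 min; less 45 min break → 8 h 32 min
Fri: 10:05–19:57 = 9 h 52 min; less 45 min break → 9 h 7 min
Sat: 11:10–20:25 = 9 h 15 min; less 45 min break → 8 h 30 min
Sun: 11:27–22:30 = 11 h 3 min; less 45 min break → 10 h 18 min
Total worked: 56 h 14 min = 3374 min.
Regular 44 h 0 min = 2640 min at $48.00/h; overtime 12 h 14 min = 734 min at $72.00/h.
Pay = (2640 × $48.00 + 734 × $72.00) ÷ 60 = $2992.80.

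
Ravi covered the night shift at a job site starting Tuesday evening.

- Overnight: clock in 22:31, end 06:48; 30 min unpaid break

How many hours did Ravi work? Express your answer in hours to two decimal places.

7.78 hours

Overnight: 22:31 → midnight = 1 h 29 min; midnight → 06:48 = 6 h 48 min; span 8 h 17 min; less 30 min break → 7 h 47 min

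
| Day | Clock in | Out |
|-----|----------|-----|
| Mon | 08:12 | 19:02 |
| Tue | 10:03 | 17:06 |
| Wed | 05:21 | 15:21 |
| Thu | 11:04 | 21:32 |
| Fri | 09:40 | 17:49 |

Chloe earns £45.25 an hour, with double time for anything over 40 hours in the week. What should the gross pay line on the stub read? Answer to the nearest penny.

£2398.25

Mon: 08:12–19:02 = 10 h 50 min
Tue: 10:03–17:06 = 7 h 3 min
Wed: 05:21–15:21 = 10 h 0 min
Thu: 11:04–21:32 = 10 h 28 min
Fri: 09:40–17:49 = 8 h 9 min
Total worked: 46 h 30 min = 2790 min.
Regular 40 h 0 min = 2400 min at £45.25/h; overtime 6 h 30 min = 390 min at £90.50/h.
Pay = (2400 × £45.25 + 390 × £90.50) ÷ 60 = £2398.25.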